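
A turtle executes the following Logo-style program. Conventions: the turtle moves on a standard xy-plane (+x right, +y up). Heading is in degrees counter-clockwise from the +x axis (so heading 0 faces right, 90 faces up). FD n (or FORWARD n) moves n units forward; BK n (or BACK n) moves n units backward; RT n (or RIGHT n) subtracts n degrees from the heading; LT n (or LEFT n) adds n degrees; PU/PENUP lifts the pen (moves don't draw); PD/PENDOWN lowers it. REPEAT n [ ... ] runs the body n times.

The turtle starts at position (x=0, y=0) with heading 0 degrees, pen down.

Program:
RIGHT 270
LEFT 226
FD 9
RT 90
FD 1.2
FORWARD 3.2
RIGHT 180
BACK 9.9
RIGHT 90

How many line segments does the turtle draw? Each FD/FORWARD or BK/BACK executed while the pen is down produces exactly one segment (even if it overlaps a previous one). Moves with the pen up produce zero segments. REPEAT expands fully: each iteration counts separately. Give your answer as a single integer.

Executing turtle program step by step:
Start: pos=(0,0), heading=0, pen down
RT 270: heading 0 -> 90
LT 226: heading 90 -> 316
FD 9: (0,0) -> (6.474,-6.252) [heading=316, draw]
RT 90: heading 316 -> 226
FD 1.2: (6.474,-6.252) -> (5.64,-7.115) [heading=226, draw]
FD 3.2: (5.64,-7.115) -> (3.418,-9.417) [heading=226, draw]
RT 180: heading 226 -> 46
BK 9.9: (3.418,-9.417) -> (-3.46,-16.538) [heading=46, draw]
RT 90: heading 46 -> 316
Final: pos=(-3.46,-16.538), heading=316, 4 segment(s) drawn
Segments drawn: 4

Answer: 4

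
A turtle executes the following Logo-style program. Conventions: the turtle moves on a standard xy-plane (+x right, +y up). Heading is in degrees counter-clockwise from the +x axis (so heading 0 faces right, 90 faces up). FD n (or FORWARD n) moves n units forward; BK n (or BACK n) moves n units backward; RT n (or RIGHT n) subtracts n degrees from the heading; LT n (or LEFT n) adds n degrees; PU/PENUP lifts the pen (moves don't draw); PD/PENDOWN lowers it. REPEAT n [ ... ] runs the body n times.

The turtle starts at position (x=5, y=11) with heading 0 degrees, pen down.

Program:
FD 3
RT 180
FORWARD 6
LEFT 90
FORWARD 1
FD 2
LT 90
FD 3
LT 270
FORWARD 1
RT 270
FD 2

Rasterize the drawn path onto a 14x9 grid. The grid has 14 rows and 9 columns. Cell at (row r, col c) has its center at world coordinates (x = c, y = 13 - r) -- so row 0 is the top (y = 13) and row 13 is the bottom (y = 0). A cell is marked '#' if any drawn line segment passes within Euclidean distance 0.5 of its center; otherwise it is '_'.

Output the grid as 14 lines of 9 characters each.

Answer: _________
_________
__#######
__#______
__#______
__####___
_____###_
_________
_________
_________
_________
_________
_________
_________

Derivation:
Segment 0: (5,11) -> (8,11)
Segment 1: (8,11) -> (2,11)
Segment 2: (2,11) -> (2,10)
Segment 3: (2,10) -> (2,8)
Segment 4: (2,8) -> (5,8)
Segment 5: (5,8) -> (5,7)
Segment 6: (5,7) -> (7,7)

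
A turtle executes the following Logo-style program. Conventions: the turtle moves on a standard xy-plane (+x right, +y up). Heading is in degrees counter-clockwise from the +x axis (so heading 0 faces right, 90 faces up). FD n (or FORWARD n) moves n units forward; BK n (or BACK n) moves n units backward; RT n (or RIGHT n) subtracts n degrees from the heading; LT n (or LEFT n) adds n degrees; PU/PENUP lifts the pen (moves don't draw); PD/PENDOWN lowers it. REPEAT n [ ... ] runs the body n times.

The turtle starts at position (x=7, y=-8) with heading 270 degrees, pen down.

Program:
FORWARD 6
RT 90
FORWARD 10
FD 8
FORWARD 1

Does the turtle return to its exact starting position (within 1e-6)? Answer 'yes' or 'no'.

Executing turtle program step by step:
Start: pos=(7,-8), heading=270, pen down
FD 6: (7,-8) -> (7,-14) [heading=270, draw]
RT 90: heading 270 -> 180
FD 10: (7,-14) -> (-3,-14) [heading=180, draw]
FD 8: (-3,-14) -> (-11,-14) [heading=180, draw]
FD 1: (-11,-14) -> (-12,-14) [heading=180, draw]
Final: pos=(-12,-14), heading=180, 4 segment(s) drawn

Start position: (7, -8)
Final position: (-12, -14)
Distance = 19.925; >= 1e-6 -> NOT closed

Answer: no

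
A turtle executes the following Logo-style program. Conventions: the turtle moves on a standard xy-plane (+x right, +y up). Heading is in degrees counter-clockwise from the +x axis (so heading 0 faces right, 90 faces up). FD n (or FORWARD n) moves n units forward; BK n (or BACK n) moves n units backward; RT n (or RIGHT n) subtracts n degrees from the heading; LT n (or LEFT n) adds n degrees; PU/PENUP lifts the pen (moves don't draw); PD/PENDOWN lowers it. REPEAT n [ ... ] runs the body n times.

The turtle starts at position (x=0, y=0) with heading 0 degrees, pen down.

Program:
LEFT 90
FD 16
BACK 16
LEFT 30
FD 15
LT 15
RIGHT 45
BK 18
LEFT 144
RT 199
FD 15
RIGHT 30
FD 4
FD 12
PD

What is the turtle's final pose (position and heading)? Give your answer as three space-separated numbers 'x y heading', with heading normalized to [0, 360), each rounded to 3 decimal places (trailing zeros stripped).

Executing turtle program step by step:
Start: pos=(0,0), heading=0, pen down
LT 90: heading 0 -> 90
FD 16: (0,0) -> (0,16) [heading=90, draw]
BK 16: (0,16) -> (0,0) [heading=90, draw]
LT 30: heading 90 -> 120
FD 15: (0,0) -> (-7.5,12.99) [heading=120, draw]
LT 15: heading 120 -> 135
RT 45: heading 135 -> 90
BK 18: (-7.5,12.99) -> (-7.5,-5.01) [heading=90, draw]
LT 144: heading 90 -> 234
RT 199: heading 234 -> 35
FD 15: (-7.5,-5.01) -> (4.787,3.594) [heading=35, draw]
RT 30: heading 35 -> 5
FD 4: (4.787,3.594) -> (8.772,3.943) [heading=5, draw]
FD 12: (8.772,3.943) -> (20.726,4.989) [heading=5, draw]
PD: pen down
Final: pos=(20.726,4.989), heading=5, 7 segment(s) drawn

Answer: 20.726 4.989 5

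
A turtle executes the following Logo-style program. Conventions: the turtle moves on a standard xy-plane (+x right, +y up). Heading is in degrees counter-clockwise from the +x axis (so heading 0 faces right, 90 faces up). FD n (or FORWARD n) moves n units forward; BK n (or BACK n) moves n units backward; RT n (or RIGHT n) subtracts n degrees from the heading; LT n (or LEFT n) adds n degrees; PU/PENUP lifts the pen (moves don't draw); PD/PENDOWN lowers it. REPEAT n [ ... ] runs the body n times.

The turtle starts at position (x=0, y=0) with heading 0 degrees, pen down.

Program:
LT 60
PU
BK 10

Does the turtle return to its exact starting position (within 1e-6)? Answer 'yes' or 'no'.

Executing turtle program step by step:
Start: pos=(0,0), heading=0, pen down
LT 60: heading 0 -> 60
PU: pen up
BK 10: (0,0) -> (-5,-8.66) [heading=60, move]
Final: pos=(-5,-8.66), heading=60, 0 segment(s) drawn

Start position: (0, 0)
Final position: (-5, -8.66)
Distance = 10; >= 1e-6 -> NOT closed

Answer: no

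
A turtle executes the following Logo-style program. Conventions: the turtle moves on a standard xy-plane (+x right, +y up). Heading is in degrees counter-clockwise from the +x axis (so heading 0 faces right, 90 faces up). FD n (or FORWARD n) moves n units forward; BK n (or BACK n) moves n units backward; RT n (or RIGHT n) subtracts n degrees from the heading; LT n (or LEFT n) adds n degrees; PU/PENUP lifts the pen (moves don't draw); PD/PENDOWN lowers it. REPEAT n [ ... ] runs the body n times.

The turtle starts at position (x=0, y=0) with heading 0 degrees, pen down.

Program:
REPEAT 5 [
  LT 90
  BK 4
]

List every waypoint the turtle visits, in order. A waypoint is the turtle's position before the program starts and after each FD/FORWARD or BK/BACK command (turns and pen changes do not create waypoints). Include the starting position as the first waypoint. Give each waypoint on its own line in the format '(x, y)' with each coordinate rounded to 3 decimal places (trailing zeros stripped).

Answer: (0, 0)
(0, -4)
(4, -4)
(4, 0)
(0, 0)
(0, -4)

Derivation:
Executing turtle program step by step:
Start: pos=(0,0), heading=0, pen down
REPEAT 5 [
  -- iteration 1/5 --
  LT 90: heading 0 -> 90
  BK 4: (0,0) -> (0,-4) [heading=90, draw]
  -- iteration 2/5 --
  LT 90: heading 90 -> 180
  BK 4: (0,-4) -> (4,-4) [heading=180, draw]
  -- iteration 3/5 --
  LT 90: heading 180 -> 270
  BK 4: (4,-4) -> (4,0) [heading=270, draw]
  -- iteration 4/5 --
  LT 90: heading 270 -> 0
  BK 4: (4,0) -> (0,0) [heading=0, draw]
  -- iteration 5/5 --
  LT 90: heading 0 -> 90
  BK 4: (0,0) -> (0,-4) [heading=90, draw]
]
Final: pos=(0,-4), heading=90, 5 segment(s) drawn
Waypoints (6 total):
(0, 0)
(0, -4)
(4, -4)
(4, 0)
(0, 0)
(0, -4)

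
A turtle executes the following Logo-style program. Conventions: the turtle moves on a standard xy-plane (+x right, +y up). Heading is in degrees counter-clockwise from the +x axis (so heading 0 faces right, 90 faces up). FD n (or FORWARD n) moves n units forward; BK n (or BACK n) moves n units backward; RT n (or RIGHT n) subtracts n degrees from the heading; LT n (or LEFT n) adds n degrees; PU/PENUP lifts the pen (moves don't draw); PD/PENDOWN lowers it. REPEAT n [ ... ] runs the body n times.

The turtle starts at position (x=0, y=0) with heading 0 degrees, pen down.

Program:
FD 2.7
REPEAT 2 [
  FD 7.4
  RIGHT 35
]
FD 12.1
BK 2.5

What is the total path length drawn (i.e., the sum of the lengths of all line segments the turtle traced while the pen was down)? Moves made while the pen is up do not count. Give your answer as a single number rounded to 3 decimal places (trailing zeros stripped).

Answer: 32.1

Derivation:
Executing turtle program step by step:
Start: pos=(0,0), heading=0, pen down
FD 2.7: (0,0) -> (2.7,0) [heading=0, draw]
REPEAT 2 [
  -- iteration 1/2 --
  FD 7.4: (2.7,0) -> (10.1,0) [heading=0, draw]
  RT 35: heading 0 -> 325
  -- iteration 2/2 --
  FD 7.4: (10.1,0) -> (16.162,-4.244) [heading=325, draw]
  RT 35: heading 325 -> 290
]
FD 12.1: (16.162,-4.244) -> (20.3,-15.615) [heading=290, draw]
BK 2.5: (20.3,-15.615) -> (19.445,-13.266) [heading=290, draw]
Final: pos=(19.445,-13.266), heading=290, 5 segment(s) drawn

Segment lengths:
  seg 1: (0,0) -> (2.7,0), length = 2.7
  seg 2: (2.7,0) -> (10.1,0), length = 7.4
  seg 3: (10.1,0) -> (16.162,-4.244), length = 7.4
  seg 4: (16.162,-4.244) -> (20.3,-15.615), length = 12.1
  seg 5: (20.3,-15.615) -> (19.445,-13.266), length = 2.5
Total = 32.1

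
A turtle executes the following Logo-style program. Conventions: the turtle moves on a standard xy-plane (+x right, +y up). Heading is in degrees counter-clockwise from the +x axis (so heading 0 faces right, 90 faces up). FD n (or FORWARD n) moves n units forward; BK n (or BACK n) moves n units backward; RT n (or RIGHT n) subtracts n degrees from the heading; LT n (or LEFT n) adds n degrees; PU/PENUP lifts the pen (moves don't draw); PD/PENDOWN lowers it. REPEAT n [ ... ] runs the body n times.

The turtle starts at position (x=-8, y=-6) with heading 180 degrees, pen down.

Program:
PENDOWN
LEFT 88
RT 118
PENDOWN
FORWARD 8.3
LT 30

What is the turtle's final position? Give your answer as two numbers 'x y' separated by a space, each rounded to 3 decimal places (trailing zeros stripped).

Answer: -15.188 -1.85

Derivation:
Executing turtle program step by step:
Start: pos=(-8,-6), heading=180, pen down
PD: pen down
LT 88: heading 180 -> 268
RT 118: heading 268 -> 150
PD: pen down
FD 8.3: (-8,-6) -> (-15.188,-1.85) [heading=150, draw]
LT 30: heading 150 -> 180
Final: pos=(-15.188,-1.85), heading=180, 1 segment(s) drawn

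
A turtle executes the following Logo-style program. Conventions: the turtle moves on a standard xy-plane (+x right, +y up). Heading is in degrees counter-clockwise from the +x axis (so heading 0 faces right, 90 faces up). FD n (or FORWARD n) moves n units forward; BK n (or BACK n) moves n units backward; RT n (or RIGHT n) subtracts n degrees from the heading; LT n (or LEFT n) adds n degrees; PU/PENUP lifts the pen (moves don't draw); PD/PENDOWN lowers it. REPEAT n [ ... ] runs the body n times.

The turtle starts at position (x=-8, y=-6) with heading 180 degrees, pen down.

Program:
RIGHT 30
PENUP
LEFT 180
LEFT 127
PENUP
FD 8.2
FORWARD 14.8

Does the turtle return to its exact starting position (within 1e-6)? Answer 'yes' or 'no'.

Answer: no

Derivation:
Executing turtle program step by step:
Start: pos=(-8,-6), heading=180, pen down
RT 30: heading 180 -> 150
PU: pen up
LT 180: heading 150 -> 330
LT 127: heading 330 -> 97
PU: pen up
FD 8.2: (-8,-6) -> (-8.999,2.139) [heading=97, move]
FD 14.8: (-8.999,2.139) -> (-10.803,16.829) [heading=97, move]
Final: pos=(-10.803,16.829), heading=97, 0 segment(s) drawn

Start position: (-8, -6)
Final position: (-10.803, 16.829)
Distance = 23; >= 1e-6 -> NOT closed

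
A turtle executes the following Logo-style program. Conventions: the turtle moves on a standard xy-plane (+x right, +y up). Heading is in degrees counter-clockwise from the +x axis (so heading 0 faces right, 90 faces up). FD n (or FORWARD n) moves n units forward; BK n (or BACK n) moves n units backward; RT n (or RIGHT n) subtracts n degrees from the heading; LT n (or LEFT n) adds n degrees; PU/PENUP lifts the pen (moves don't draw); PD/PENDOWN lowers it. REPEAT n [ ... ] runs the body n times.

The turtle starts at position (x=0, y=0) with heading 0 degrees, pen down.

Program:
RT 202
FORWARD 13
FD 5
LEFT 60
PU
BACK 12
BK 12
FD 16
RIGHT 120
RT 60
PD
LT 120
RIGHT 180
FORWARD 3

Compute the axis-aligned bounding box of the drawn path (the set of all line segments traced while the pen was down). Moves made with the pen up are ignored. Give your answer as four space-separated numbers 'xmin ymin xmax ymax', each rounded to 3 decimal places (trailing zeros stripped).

Answer: -16.689 0 0 11.668

Derivation:
Executing turtle program step by step:
Start: pos=(0,0), heading=0, pen down
RT 202: heading 0 -> 158
FD 13: (0,0) -> (-12.053,4.87) [heading=158, draw]
FD 5: (-12.053,4.87) -> (-16.689,6.743) [heading=158, draw]
LT 60: heading 158 -> 218
PU: pen up
BK 12: (-16.689,6.743) -> (-7.233,14.131) [heading=218, move]
BK 12: (-7.233,14.131) -> (2.223,21.519) [heading=218, move]
FD 16: (2.223,21.519) -> (-10.385,11.668) [heading=218, move]
RT 120: heading 218 -> 98
RT 60: heading 98 -> 38
PD: pen down
LT 120: heading 38 -> 158
RT 180: heading 158 -> 338
FD 3: (-10.385,11.668) -> (-7.604,10.544) [heading=338, draw]
Final: pos=(-7.604,10.544), heading=338, 3 segment(s) drawn

Segment endpoints: x in {-16.689, -12.053, -10.385, -7.604, 0}, y in {0, 4.87, 6.743, 10.544, 11.668}
xmin=-16.689, ymin=0, xmax=0, ymax=11.668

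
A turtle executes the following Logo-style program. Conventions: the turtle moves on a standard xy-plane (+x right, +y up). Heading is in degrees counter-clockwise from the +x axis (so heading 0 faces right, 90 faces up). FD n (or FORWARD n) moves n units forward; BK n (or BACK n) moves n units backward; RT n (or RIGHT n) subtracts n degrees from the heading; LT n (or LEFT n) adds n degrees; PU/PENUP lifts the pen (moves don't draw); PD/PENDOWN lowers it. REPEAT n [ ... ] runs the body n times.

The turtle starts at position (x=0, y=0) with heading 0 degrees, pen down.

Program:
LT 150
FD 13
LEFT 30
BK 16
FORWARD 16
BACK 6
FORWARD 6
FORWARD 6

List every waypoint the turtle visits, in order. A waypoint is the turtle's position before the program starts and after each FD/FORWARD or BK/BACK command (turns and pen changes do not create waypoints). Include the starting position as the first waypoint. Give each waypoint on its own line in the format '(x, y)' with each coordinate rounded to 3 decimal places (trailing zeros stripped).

Executing turtle program step by step:
Start: pos=(0,0), heading=0, pen down
LT 150: heading 0 -> 150
FD 13: (0,0) -> (-11.258,6.5) [heading=150, draw]
LT 30: heading 150 -> 180
BK 16: (-11.258,6.5) -> (4.742,6.5) [heading=180, draw]
FD 16: (4.742,6.5) -> (-11.258,6.5) [heading=180, draw]
BK 6: (-11.258,6.5) -> (-5.258,6.5) [heading=180, draw]
FD 6: (-5.258,6.5) -> (-11.258,6.5) [heading=180, draw]
FD 6: (-11.258,6.5) -> (-17.258,6.5) [heading=180, draw]
Final: pos=(-17.258,6.5), heading=180, 6 segment(s) drawn
Waypoints (7 total):
(0, 0)
(-11.258, 6.5)
(4.742, 6.5)
(-11.258, 6.5)
(-5.258, 6.5)
(-11.258, 6.5)
(-17.258, 6.5)

Answer: (0, 0)
(-11.258, 6.5)
(4.742, 6.5)
(-11.258, 6.5)
(-5.258, 6.5)
(-11.258, 6.5)
(-17.258, 6.5)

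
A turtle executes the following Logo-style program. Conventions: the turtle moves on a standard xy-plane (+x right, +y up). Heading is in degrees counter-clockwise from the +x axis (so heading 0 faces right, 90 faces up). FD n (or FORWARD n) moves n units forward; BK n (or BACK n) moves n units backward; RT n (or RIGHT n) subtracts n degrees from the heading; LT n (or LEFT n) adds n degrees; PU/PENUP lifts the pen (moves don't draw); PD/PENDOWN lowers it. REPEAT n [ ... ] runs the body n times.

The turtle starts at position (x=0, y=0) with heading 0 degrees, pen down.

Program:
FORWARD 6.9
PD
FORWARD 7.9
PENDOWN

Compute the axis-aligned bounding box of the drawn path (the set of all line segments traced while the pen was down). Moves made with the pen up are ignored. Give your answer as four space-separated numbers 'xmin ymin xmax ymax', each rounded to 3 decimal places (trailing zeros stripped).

Executing turtle program step by step:
Start: pos=(0,0), heading=0, pen down
FD 6.9: (0,0) -> (6.9,0) [heading=0, draw]
PD: pen down
FD 7.9: (6.9,0) -> (14.8,0) [heading=0, draw]
PD: pen down
Final: pos=(14.8,0), heading=0, 2 segment(s) drawn

Segment endpoints: x in {0, 6.9, 14.8}, y in {0}
xmin=0, ymin=0, xmax=14.8, ymax=0

Answer: 0 0 14.8 0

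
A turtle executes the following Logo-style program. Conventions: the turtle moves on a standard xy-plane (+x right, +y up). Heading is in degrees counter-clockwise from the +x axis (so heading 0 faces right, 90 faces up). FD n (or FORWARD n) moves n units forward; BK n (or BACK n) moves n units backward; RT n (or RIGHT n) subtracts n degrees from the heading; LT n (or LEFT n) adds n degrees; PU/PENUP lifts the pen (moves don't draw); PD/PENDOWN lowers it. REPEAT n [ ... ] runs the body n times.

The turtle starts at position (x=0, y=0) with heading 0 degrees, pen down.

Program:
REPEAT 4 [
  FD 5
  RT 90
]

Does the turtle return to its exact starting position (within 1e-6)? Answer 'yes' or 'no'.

Answer: yes

Derivation:
Executing turtle program step by step:
Start: pos=(0,0), heading=0, pen down
REPEAT 4 [
  -- iteration 1/4 --
  FD 5: (0,0) -> (5,0) [heading=0, draw]
  RT 90: heading 0 -> 270
  -- iteration 2/4 --
  FD 5: (5,0) -> (5,-5) [heading=270, draw]
  RT 90: heading 270 -> 180
  -- iteration 3/4 --
  FD 5: (5,-5) -> (0,-5) [heading=180, draw]
  RT 90: heading 180 -> 90
  -- iteration 4/4 --
  FD 5: (0,-5) -> (0,0) [heading=90, draw]
  RT 90: heading 90 -> 0
]
Final: pos=(0,0), heading=0, 4 segment(s) drawn

Start position: (0, 0)
Final position: (0, 0)
Distance = 0; < 1e-6 -> CLOSED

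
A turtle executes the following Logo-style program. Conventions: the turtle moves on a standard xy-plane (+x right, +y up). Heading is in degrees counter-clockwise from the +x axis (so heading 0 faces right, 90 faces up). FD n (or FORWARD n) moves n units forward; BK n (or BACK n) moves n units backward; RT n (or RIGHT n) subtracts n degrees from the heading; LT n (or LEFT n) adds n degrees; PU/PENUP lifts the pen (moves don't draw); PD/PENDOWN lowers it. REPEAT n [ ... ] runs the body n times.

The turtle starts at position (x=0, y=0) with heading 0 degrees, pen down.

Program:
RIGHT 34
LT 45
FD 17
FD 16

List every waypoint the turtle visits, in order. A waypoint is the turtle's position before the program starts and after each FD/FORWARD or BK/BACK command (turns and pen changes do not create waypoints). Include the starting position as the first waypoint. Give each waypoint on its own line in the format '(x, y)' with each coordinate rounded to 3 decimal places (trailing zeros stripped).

Answer: (0, 0)
(16.688, 3.244)
(32.394, 6.297)

Derivation:
Executing turtle program step by step:
Start: pos=(0,0), heading=0, pen down
RT 34: heading 0 -> 326
LT 45: heading 326 -> 11
FD 17: (0,0) -> (16.688,3.244) [heading=11, draw]
FD 16: (16.688,3.244) -> (32.394,6.297) [heading=11, draw]
Final: pos=(32.394,6.297), heading=11, 2 segment(s) drawn
Waypoints (3 total):
(0, 0)
(16.688, 3.244)
(32.394, 6.297)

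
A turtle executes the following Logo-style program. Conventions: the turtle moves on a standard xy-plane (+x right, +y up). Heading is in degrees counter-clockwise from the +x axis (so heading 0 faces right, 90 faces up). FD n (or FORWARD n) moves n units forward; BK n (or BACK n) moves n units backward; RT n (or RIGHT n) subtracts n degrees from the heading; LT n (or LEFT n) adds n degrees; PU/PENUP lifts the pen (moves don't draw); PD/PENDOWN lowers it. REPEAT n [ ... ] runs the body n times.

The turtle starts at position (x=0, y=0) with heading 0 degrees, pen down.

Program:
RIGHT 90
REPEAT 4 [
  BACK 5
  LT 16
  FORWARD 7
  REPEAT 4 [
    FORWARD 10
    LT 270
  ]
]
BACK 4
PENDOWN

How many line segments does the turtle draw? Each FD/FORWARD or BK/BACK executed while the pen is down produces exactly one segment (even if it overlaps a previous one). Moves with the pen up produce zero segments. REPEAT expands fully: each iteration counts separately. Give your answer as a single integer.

Executing turtle program step by step:
Start: pos=(0,0), heading=0, pen down
RT 90: heading 0 -> 270
REPEAT 4 [
  -- iteration 1/4 --
  BK 5: (0,0) -> (0,5) [heading=270, draw]
  LT 16: heading 270 -> 286
  FD 7: (0,5) -> (1.929,-1.729) [heading=286, draw]
  REPEAT 4 [
    -- iteration 1/4 --
    FD 10: (1.929,-1.729) -> (4.686,-11.341) [heading=286, draw]
    LT 270: heading 286 -> 196
    -- iteration 2/4 --
    FD 10: (4.686,-11.341) -> (-4.927,-14.098) [heading=196, draw]
    LT 270: heading 196 -> 106
    -- iteration 3/4 --
    FD 10: (-4.927,-14.098) -> (-7.683,-4.485) [heading=106, draw]
    LT 270: heading 106 -> 16
    -- iteration 4/4 --
    FD 10: (-7.683,-4.485) -> (1.929,-1.729) [heading=16, draw]
    LT 270: heading 16 -> 286
  ]
  -- iteration 2/4 --
  BK 5: (1.929,-1.729) -> (0.551,3.077) [heading=286, draw]
  LT 16: heading 286 -> 302
  FD 7: (0.551,3.077) -> (4.261,-2.859) [heading=302, draw]
  REPEAT 4 [
    -- iteration 1/4 --
    FD 10: (4.261,-2.859) -> (9.56,-11.339) [heading=302, draw]
    LT 270: heading 302 -> 212
    -- iteration 2/4 --
    FD 10: (9.56,-11.339) -> (1.079,-16.639) [heading=212, draw]
    LT 270: heading 212 -> 122
    -- iteration 3/4 --
    FD 10: (1.079,-16.639) -> (-4.22,-8.158) [heading=122, draw]
    LT 270: heading 122 -> 32
    -- iteration 4/4 --
    FD 10: (-4.22,-8.158) -> (4.261,-2.859) [heading=32, draw]
    LT 270: heading 32 -> 302
  ]
  -- iteration 3/4 --
  BK 5: (4.261,-2.859) -> (1.611,1.381) [heading=302, draw]
  LT 16: heading 302 -> 318
  FD 7: (1.611,1.381) -> (6.813,-3.303) [heading=318, draw]
  REPEAT 4 [
    -- iteration 1/4 --
    FD 10: (6.813,-3.303) -> (14.245,-9.994) [heading=318, draw]
    LT 270: heading 318 -> 228
    -- iteration 2/4 --
    FD 10: (14.245,-9.994) -> (7.553,-17.425) [heading=228, draw]
    LT 270: heading 228 -> 138
    -- iteration 3/4 --
    FD 10: (7.553,-17.425) -> (0.122,-10.734) [heading=138, draw]
    LT 270: heading 138 -> 48
    -- iteration 4/4 --
    FD 10: (0.122,-10.734) -> (6.813,-3.303) [heading=48, draw]
    LT 270: heading 48 -> 318
  ]
  -- iteration 4/4 --
  BK 5: (6.813,-3.303) -> (3.097,0.043) [heading=318, draw]
  LT 16: heading 318 -> 334
  FD 7: (3.097,0.043) -> (9.389,-3.025) [heading=334, draw]
  REPEAT 4 [
    -- iteration 1/4 --
    FD 10: (9.389,-3.025) -> (18.377,-7.409) [heading=334, draw]
    LT 270: heading 334 -> 244
    -- iteration 2/4 --
    FD 10: (18.377,-7.409) -> (13.993,-16.397) [heading=244, draw]
    LT 270: heading 244 -> 154
    -- iteration 3/4 --
    FD 10: (13.993,-16.397) -> (5.005,-12.013) [heading=154, draw]
    LT 270: heading 154 -> 64
    -- iteration 4/4 --
    FD 10: (5.005,-12.013) -> (9.389,-3.025) [heading=64, draw]
    LT 270: heading 64 -> 334
  ]
]
BK 4: (9.389,-3.025) -> (5.794,-1.272) [heading=334, draw]
PD: pen down
Final: pos=(5.794,-1.272), heading=334, 25 segment(s) drawn
Segments drawn: 25

Answer: 25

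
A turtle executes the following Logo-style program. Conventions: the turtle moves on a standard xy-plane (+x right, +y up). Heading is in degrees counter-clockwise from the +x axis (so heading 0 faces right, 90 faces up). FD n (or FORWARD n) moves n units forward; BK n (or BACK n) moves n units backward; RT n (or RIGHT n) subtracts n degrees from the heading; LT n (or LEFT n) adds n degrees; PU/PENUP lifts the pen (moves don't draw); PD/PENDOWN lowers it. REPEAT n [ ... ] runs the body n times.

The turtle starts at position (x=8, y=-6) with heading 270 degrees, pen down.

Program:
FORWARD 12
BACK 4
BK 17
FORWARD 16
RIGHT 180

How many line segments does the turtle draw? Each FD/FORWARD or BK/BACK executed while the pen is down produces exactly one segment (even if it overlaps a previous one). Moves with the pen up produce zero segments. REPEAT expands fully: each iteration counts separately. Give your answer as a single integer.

Answer: 4

Derivation:
Executing turtle program step by step:
Start: pos=(8,-6), heading=270, pen down
FD 12: (8,-6) -> (8,-18) [heading=270, draw]
BK 4: (8,-18) -> (8,-14) [heading=270, draw]
BK 17: (8,-14) -> (8,3) [heading=270, draw]
FD 16: (8,3) -> (8,-13) [heading=270, draw]
RT 180: heading 270 -> 90
Final: pos=(8,-13), heading=90, 4 segment(s) drawn
Segments drawn: 4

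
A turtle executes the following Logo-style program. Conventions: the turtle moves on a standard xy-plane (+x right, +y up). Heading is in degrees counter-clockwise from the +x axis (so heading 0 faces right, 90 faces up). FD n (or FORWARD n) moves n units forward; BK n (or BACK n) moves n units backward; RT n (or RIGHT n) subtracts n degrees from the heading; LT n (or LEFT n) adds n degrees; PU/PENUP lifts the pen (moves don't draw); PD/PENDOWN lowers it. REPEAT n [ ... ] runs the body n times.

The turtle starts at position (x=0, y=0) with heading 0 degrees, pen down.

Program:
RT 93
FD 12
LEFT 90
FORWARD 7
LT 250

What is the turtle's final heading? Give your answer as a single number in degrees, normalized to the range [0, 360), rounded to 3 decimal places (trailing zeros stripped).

Answer: 247

Derivation:
Executing turtle program step by step:
Start: pos=(0,0), heading=0, pen down
RT 93: heading 0 -> 267
FD 12: (0,0) -> (-0.628,-11.984) [heading=267, draw]
LT 90: heading 267 -> 357
FD 7: (-0.628,-11.984) -> (6.362,-12.35) [heading=357, draw]
LT 250: heading 357 -> 247
Final: pos=(6.362,-12.35), heading=247, 2 segment(s) drawn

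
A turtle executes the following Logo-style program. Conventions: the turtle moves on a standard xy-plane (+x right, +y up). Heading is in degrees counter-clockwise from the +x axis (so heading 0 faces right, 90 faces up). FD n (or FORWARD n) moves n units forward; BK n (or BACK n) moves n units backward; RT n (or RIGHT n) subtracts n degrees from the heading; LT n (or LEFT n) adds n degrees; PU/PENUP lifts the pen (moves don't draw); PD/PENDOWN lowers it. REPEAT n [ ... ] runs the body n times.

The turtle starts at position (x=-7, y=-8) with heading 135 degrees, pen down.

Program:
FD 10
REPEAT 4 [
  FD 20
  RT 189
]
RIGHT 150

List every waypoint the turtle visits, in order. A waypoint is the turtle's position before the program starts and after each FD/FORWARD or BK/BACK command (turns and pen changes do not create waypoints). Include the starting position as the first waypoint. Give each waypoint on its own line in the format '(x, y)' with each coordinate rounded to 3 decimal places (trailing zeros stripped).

Answer: (-7, -8)
(-14.071, -0.929)
(-28.213, 13.213)
(-16.457, -2.967)
(-25.537, 14.853)
(-19.357, -4.168)

Derivation:
Executing turtle program step by step:
Start: pos=(-7,-8), heading=135, pen down
FD 10: (-7,-8) -> (-14.071,-0.929) [heading=135, draw]
REPEAT 4 [
  -- iteration 1/4 --
  FD 20: (-14.071,-0.929) -> (-28.213,13.213) [heading=135, draw]
  RT 189: heading 135 -> 306
  -- iteration 2/4 --
  FD 20: (-28.213,13.213) -> (-16.457,-2.967) [heading=306, draw]
  RT 189: heading 306 -> 117
  -- iteration 3/4 --
  FD 20: (-16.457,-2.967) -> (-25.537,14.853) [heading=117, draw]
  RT 189: heading 117 -> 288
  -- iteration 4/4 --
  FD 20: (-25.537,14.853) -> (-19.357,-4.168) [heading=288, draw]
  RT 189: heading 288 -> 99
]
RT 150: heading 99 -> 309
Final: pos=(-19.357,-4.168), heading=309, 5 segment(s) drawn
Waypoints (6 total):
(-7, -8)
(-14.071, -0.929)
(-28.213, 13.213)
(-16.457, -2.967)
(-25.537, 14.853)
(-19.357, -4.168)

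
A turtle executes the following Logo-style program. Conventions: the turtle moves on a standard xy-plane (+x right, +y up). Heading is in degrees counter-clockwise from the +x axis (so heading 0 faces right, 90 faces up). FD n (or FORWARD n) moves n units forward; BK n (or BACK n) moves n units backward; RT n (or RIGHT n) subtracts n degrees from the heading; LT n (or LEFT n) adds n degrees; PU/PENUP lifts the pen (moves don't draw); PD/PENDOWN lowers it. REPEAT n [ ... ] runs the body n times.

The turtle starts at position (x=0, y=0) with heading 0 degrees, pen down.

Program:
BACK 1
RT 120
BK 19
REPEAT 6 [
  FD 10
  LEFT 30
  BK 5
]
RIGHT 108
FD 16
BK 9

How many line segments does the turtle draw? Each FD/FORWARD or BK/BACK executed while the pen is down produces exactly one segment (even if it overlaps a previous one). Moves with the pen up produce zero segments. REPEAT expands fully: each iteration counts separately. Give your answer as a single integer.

Answer: 16

Derivation:
Executing turtle program step by step:
Start: pos=(0,0), heading=0, pen down
BK 1: (0,0) -> (-1,0) [heading=0, draw]
RT 120: heading 0 -> 240
BK 19: (-1,0) -> (8.5,16.454) [heading=240, draw]
REPEAT 6 [
  -- iteration 1/6 --
  FD 10: (8.5,16.454) -> (3.5,7.794) [heading=240, draw]
  LT 30: heading 240 -> 270
  BK 5: (3.5,7.794) -> (3.5,12.794) [heading=270, draw]
  -- iteration 2/6 --
  FD 10: (3.5,12.794) -> (3.5,2.794) [heading=270, draw]
  LT 30: heading 270 -> 300
  BK 5: (3.5,2.794) -> (1,7.124) [heading=300, draw]
  -- iteration 3/6 --
  FD 10: (1,7.124) -> (6,-1.536) [heading=300, draw]
  LT 30: heading 300 -> 330
  BK 5: (6,-1.536) -> (1.67,0.964) [heading=330, draw]
  -- iteration 4/6 --
  FD 10: (1.67,0.964) -> (10.33,-4.036) [heading=330, draw]
  LT 30: heading 330 -> 0
  BK 5: (10.33,-4.036) -> (5.33,-4.036) [heading=0, draw]
  -- iteration 5/6 --
  FD 10: (5.33,-4.036) -> (15.33,-4.036) [heading=0, draw]
  LT 30: heading 0 -> 30
  BK 5: (15.33,-4.036) -> (11,-6.536) [heading=30, draw]
  -- iteration 6/6 --
  FD 10: (11,-6.536) -> (19.66,-1.536) [heading=30, draw]
  LT 30: heading 30 -> 60
  BK 5: (19.66,-1.536) -> (17.16,-5.866) [heading=60, draw]
]
RT 108: heading 60 -> 312
FD 16: (17.16,-5.866) -> (27.866,-17.756) [heading=312, draw]
BK 9: (27.866,-17.756) -> (21.844,-11.068) [heading=312, draw]
Final: pos=(21.844,-11.068), heading=312, 16 segment(s) drawn
Segments drawn: 16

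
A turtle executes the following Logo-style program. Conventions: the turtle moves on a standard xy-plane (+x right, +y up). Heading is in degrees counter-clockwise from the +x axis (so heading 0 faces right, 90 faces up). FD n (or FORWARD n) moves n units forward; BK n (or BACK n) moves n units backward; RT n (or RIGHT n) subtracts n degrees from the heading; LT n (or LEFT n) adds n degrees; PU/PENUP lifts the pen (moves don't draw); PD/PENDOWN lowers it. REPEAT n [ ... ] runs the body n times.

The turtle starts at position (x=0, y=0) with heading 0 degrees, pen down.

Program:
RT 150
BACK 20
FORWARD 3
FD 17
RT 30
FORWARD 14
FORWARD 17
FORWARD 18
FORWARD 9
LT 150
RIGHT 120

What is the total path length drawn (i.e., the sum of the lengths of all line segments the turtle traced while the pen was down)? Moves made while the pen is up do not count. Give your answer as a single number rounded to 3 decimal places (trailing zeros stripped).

Executing turtle program step by step:
Start: pos=(0,0), heading=0, pen down
RT 150: heading 0 -> 210
BK 20: (0,0) -> (17.321,10) [heading=210, draw]
FD 3: (17.321,10) -> (14.722,8.5) [heading=210, draw]
FD 17: (14.722,8.5) -> (0,0) [heading=210, draw]
RT 30: heading 210 -> 180
FD 14: (0,0) -> (-14,0) [heading=180, draw]
FD 17: (-14,0) -> (-31,0) [heading=180, draw]
FD 18: (-31,0) -> (-49,0) [heading=180, draw]
FD 9: (-49,0) -> (-58,0) [heading=180, draw]
LT 150: heading 180 -> 330
RT 120: heading 330 -> 210
Final: pos=(-58,0), heading=210, 7 segment(s) drawn

Segment lengths:
  seg 1: (0,0) -> (17.321,10), length = 20
  seg 2: (17.321,10) -> (14.722,8.5), length = 3
  seg 3: (14.722,8.5) -> (0,0), length = 17
  seg 4: (0,0) -> (-14,0), length = 14
  seg 5: (-14,0) -> (-31,0), length = 17
  seg 6: (-31,0) -> (-49,0), length = 18
  seg 7: (-49,0) -> (-58,0), length = 9
Total = 98

Answer: 98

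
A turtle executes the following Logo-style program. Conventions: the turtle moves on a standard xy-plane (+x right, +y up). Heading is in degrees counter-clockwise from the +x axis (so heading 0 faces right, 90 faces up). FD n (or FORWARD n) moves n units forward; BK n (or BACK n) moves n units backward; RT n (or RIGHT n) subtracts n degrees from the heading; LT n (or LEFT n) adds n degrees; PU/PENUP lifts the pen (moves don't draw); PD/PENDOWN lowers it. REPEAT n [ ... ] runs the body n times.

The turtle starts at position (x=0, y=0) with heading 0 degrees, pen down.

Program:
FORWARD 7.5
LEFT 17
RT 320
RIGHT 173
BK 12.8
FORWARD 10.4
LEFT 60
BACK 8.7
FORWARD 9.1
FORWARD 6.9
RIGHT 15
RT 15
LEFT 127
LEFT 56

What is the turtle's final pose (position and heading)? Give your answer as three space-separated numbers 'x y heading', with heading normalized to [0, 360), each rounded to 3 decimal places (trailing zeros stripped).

Answer: 12.634 -3.895 97

Derivation:
Executing turtle program step by step:
Start: pos=(0,0), heading=0, pen down
FD 7.5: (0,0) -> (7.5,0) [heading=0, draw]
LT 17: heading 0 -> 17
RT 320: heading 17 -> 57
RT 173: heading 57 -> 244
BK 12.8: (7.5,0) -> (13.111,11.505) [heading=244, draw]
FD 10.4: (13.111,11.505) -> (8.552,2.157) [heading=244, draw]
LT 60: heading 244 -> 304
BK 8.7: (8.552,2.157) -> (3.687,9.37) [heading=304, draw]
FD 9.1: (3.687,9.37) -> (8.776,1.825) [heading=304, draw]
FD 6.9: (8.776,1.825) -> (12.634,-3.895) [heading=304, draw]
RT 15: heading 304 -> 289
RT 15: heading 289 -> 274
LT 127: heading 274 -> 41
LT 56: heading 41 -> 97
Final: pos=(12.634,-3.895), heading=97, 6 segment(s) drawn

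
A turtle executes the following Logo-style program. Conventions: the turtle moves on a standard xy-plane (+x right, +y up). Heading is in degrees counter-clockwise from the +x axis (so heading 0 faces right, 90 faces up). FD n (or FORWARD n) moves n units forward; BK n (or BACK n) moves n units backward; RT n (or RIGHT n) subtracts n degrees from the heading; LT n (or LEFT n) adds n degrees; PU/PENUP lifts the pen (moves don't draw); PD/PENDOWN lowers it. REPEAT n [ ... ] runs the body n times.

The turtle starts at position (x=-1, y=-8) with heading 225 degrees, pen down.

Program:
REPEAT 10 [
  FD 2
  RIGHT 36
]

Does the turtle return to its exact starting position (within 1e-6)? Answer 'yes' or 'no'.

Answer: yes

Derivation:
Executing turtle program step by step:
Start: pos=(-1,-8), heading=225, pen down
REPEAT 10 [
  -- iteration 1/10 --
  FD 2: (-1,-8) -> (-2.414,-9.414) [heading=225, draw]
  RT 36: heading 225 -> 189
  -- iteration 2/10 --
  FD 2: (-2.414,-9.414) -> (-4.39,-9.727) [heading=189, draw]
  RT 36: heading 189 -> 153
  -- iteration 3/10 --
  FD 2: (-4.39,-9.727) -> (-6.172,-8.819) [heading=153, draw]
  RT 36: heading 153 -> 117
  -- iteration 4/10 --
  FD 2: (-6.172,-8.819) -> (-7.08,-7.037) [heading=117, draw]
  RT 36: heading 117 -> 81
  -- iteration 5/10 --
  FD 2: (-7.08,-7.037) -> (-6.767,-5.062) [heading=81, draw]
  RT 36: heading 81 -> 45
  -- iteration 6/10 --
  FD 2: (-6.767,-5.062) -> (-5.353,-3.647) [heading=45, draw]
  RT 36: heading 45 -> 9
  -- iteration 7/10 --
  FD 2: (-5.353,-3.647) -> (-3.377,-3.335) [heading=9, draw]
  RT 36: heading 9 -> 333
  -- iteration 8/10 --
  FD 2: (-3.377,-3.335) -> (-1.595,-4.243) [heading=333, draw]
  RT 36: heading 333 -> 297
  -- iteration 9/10 --
  FD 2: (-1.595,-4.243) -> (-0.687,-6.025) [heading=297, draw]
  RT 36: heading 297 -> 261
  -- iteration 10/10 --
  FD 2: (-0.687,-6.025) -> (-1,-8) [heading=261, draw]
  RT 36: heading 261 -> 225
]
Final: pos=(-1,-8), heading=225, 10 segment(s) drawn

Start position: (-1, -8)
Final position: (-1, -8)
Distance = 0; < 1e-6 -> CLOSED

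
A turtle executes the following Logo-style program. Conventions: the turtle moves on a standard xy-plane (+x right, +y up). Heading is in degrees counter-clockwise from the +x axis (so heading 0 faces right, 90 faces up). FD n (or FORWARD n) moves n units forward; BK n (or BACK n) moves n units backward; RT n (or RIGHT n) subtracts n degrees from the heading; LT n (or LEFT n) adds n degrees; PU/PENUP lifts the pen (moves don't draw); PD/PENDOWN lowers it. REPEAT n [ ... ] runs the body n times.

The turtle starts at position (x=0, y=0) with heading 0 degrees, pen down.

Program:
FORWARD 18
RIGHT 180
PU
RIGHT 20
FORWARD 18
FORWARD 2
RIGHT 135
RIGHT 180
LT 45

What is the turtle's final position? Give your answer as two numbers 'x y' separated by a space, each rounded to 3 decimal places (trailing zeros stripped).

Executing turtle program step by step:
Start: pos=(0,0), heading=0, pen down
FD 18: (0,0) -> (18,0) [heading=0, draw]
RT 180: heading 0 -> 180
PU: pen up
RT 20: heading 180 -> 160
FD 18: (18,0) -> (1.086,6.156) [heading=160, move]
FD 2: (1.086,6.156) -> (-0.794,6.84) [heading=160, move]
RT 135: heading 160 -> 25
RT 180: heading 25 -> 205
LT 45: heading 205 -> 250
Final: pos=(-0.794,6.84), heading=250, 1 segment(s) drawn

Answer: -0.794 6.84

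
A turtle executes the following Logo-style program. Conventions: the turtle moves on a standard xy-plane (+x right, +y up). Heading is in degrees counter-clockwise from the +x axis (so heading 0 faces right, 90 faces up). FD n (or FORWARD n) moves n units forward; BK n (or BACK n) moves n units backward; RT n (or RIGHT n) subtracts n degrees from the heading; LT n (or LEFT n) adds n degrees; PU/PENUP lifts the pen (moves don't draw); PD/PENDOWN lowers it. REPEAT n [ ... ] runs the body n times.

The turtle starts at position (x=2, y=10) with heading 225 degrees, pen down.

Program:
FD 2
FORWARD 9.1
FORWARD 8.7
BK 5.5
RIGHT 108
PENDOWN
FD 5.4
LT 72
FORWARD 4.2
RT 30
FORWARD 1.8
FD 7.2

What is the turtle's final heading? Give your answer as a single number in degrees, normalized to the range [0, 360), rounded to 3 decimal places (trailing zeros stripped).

Executing turtle program step by step:
Start: pos=(2,10), heading=225, pen down
FD 2: (2,10) -> (0.586,8.586) [heading=225, draw]
FD 9.1: (0.586,8.586) -> (-5.849,2.151) [heading=225, draw]
FD 8.7: (-5.849,2.151) -> (-12.001,-4.001) [heading=225, draw]
BK 5.5: (-12.001,-4.001) -> (-8.112,-0.112) [heading=225, draw]
RT 108: heading 225 -> 117
PD: pen down
FD 5.4: (-8.112,-0.112) -> (-10.563,4.7) [heading=117, draw]
LT 72: heading 117 -> 189
FD 4.2: (-10.563,4.7) -> (-14.711,4.043) [heading=189, draw]
RT 30: heading 189 -> 159
FD 1.8: (-14.711,4.043) -> (-16.392,4.688) [heading=159, draw]
FD 7.2: (-16.392,4.688) -> (-23.114,7.268) [heading=159, draw]
Final: pos=(-23.114,7.268), heading=159, 8 segment(s) drawn

Answer: 159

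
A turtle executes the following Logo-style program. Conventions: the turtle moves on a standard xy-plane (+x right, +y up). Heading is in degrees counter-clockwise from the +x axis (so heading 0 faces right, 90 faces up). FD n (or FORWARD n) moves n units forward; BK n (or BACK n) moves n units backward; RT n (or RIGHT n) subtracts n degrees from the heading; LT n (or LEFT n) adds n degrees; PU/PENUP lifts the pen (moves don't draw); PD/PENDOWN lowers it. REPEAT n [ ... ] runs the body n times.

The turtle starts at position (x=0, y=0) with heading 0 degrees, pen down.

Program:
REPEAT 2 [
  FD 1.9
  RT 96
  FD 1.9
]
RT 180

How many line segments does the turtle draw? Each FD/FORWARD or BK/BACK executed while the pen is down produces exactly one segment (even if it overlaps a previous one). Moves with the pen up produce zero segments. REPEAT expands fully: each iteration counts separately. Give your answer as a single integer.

Answer: 4

Derivation:
Executing turtle program step by step:
Start: pos=(0,0), heading=0, pen down
REPEAT 2 [
  -- iteration 1/2 --
  FD 1.9: (0,0) -> (1.9,0) [heading=0, draw]
  RT 96: heading 0 -> 264
  FD 1.9: (1.9,0) -> (1.701,-1.89) [heading=264, draw]
  -- iteration 2/2 --
  FD 1.9: (1.701,-1.89) -> (1.503,-3.779) [heading=264, draw]
  RT 96: heading 264 -> 168
  FD 1.9: (1.503,-3.779) -> (-0.356,-3.384) [heading=168, draw]
]
RT 180: heading 168 -> 348
Final: pos=(-0.356,-3.384), heading=348, 4 segment(s) drawn
Segments drawn: 4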